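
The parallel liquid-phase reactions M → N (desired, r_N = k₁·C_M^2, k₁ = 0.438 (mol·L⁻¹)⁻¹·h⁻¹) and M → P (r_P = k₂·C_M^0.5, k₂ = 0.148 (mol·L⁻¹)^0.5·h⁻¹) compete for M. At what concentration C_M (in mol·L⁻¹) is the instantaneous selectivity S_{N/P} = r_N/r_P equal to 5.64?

1.54 mol·L⁻¹

S_{N/P} = (k₁/k₂)·C_M^1.5 ⇒ C_M = (S·k₂/k₁)^(1/1.5).
= (5.64×0.148/0.438)^(0.6667) = (1.906)^(0.6667) = 1.54 mol·L⁻¹.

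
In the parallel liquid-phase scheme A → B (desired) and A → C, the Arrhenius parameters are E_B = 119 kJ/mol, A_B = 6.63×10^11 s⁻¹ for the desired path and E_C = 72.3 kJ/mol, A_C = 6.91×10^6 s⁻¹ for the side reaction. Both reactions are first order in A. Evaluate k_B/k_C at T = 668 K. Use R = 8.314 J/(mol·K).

Since both paths have the same order in A, the concentration cancels and S_{B/C} = k_B/k_C = (A_B/A_C)·exp[(E_C−E_B)/(RT)].
(E_C−E_B)/(RT) = (72.3−119)×10³/(8.314×668) = -46700/5554 = -8.409.
k_B/k_C = (6.63×10^11/6.91×10^6)·exp(-8.409) = 95948 × 2.229×10^-4 = 21.4.
Since E_B > E_C, raising the temperature improves selectivity toward B.

21.4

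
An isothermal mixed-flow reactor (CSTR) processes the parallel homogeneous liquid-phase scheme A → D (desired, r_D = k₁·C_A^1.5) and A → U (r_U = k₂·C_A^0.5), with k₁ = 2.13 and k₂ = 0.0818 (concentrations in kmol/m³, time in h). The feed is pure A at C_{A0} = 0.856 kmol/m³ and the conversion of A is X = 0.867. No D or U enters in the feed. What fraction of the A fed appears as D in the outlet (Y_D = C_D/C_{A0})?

0.648

Exit C_A = C_{A0}(1−X) = 0.856×0.133 = 0.1138 kmol/m³.
Rates in a CSTR are evaluated at the outlet concentration: r_D = 2.13×0.1138^1.5 = 0.08182, r_U = 0.0818×0.1138^0.5 = 0.02760.
Fraction of consumed A going to D: r_D/(r_D+r_U) = 0.7478.
C_D = 0.7478·C_{A0}·X = 0.7478×0.856×0.867 = 0.555 kmol/m³; Y_D = C_D/C_{A0} = 0.648.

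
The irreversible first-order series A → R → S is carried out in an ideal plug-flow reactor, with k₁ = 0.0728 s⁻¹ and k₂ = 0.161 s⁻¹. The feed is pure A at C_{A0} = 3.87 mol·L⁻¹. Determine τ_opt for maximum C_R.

9.00 s

For first-order series the maximum of C_R occurs at τ_opt = ln(k₂/k₁)/(k₂−k₁).
= ln(0.161/0.0728)/(0.161−0.0728) = ln(2.212)/0.08820 = 0.7937/0.08820 = 9.00 s.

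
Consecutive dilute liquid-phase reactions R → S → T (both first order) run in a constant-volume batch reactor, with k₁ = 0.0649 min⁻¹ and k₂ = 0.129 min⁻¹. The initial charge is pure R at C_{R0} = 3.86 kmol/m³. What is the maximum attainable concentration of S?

0.969 kmol/m³

At the optimum, C_{S,max}/C_{R0} = (k₁/k₂)^[k₂/(k₂−k₁)].
= (0.0649/0.129)^(0.129/(0.129−0.0649)) = (0.5031)^(2.012) = 0.2509.
C_{S,max} = 0.2509×3.86 = 0.969 kmol/m³.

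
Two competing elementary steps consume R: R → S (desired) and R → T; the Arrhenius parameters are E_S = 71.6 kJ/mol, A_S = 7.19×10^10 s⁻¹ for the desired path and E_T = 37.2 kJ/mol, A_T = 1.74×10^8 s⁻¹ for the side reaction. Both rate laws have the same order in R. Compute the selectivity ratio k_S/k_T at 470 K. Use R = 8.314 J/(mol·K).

0.0621

Since both paths have the same order in R, the concentration cancels and S_{S/T} = k_S/k_T = (A_S/A_T)·exp[(E_T−E_S)/(RT)].
(E_T−E_S)/(RT) = (37.2−71.6)×10³/(8.314×470) = -34400/3908 = -8.803.
k_S/k_T = (7.19×10^10/1.74×10^8)·exp(-8.803) = 413.2 × 1.502×10^-4 = 0.0621.
Since E_S > E_T, raising the temperature improves selectivity toward S.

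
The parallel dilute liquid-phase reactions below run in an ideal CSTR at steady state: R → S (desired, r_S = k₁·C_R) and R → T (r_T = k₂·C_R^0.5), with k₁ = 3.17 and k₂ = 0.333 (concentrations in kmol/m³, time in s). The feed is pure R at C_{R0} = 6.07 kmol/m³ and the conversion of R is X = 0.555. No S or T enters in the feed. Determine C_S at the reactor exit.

3.17 kmol/m³

Exit C_R = C_{R0}(1−X) = 6.07×0.445 = 2.701 kmol/m³.
In a CSTR the entire volume is at exit conditions, so r_S = 3.17×2.701 = 8.563 and r_T = 0.333×2.701^0.5 = 0.5473.
Fraction of consumed R going to S: r_S/(r_S+r_T) = 0.9399.
C_S = 0.9399·C_{R0}·X = 0.9399×6.07×0.555 = 3.17 kmol/m³.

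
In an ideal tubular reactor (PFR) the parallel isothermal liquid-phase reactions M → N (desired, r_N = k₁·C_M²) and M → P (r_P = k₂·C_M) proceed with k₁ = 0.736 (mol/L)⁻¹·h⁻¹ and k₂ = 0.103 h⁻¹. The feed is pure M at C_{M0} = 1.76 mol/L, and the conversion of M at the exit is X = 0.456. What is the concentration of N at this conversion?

C_M = C_{M0}(1−X) = 0.9574 mol/L.
Along a PFR/batch, dC_P/dC_M = −r_P/(r_N+r_P) = −k₂/(k₂+k₁·C_M).
Integrating from C_{M0} to C_M: C_P = (0.103/0.736)·ln[(0.103+0.736·1.76)/(0.103+0.736·0.957)] = 0.1399·ln(1.398/0.8077) = 0.07682 mol/L.
Then C_N = (C_{M0}−C_M) − C_P = 0.8026 − 0.07682 = 0.7257 mol/L.

0.726 mol/L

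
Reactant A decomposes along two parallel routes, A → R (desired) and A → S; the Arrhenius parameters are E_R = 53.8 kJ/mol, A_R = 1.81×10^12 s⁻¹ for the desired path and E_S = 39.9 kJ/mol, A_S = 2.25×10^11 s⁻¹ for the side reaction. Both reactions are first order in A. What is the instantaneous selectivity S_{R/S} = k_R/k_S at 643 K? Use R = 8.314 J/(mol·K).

0.597

k_R/k_S = (A_R/A_S)·exp[−(E_R−E_S)/(RT)] = (A_R/A_S)·exp[(E_S−E_R)/(RT)].
(E_S−E_R)/(RT) = (39.9−53.8)×10³/(8.314×643) = -13900/5346 = -2.600.
k_R/k_S = (1.81×10^12/2.25×10^11)·exp(-2.600) = 8.044 × 0.07426 = 0.597.
Since E_R > E_S, raising the temperature improves selectivity toward R.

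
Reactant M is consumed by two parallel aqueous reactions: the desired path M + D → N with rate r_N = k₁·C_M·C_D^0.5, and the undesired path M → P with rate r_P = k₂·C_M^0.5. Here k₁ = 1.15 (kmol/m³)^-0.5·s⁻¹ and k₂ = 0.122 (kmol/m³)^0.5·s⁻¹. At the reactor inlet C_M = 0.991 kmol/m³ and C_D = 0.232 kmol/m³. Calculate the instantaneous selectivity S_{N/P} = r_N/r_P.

S_{N/P} = r_N/r_P = (k₁·C_M·C_D^0.5)/(k₂·C_M^0.5) = (k₁/k₂)·C_M^0.5·C_D^0.5.
= (1.15×0.9910×0.2320^0.5) / (0.122×0.9910^0.5) = 0.5489/0.1214 = 4.52.
Since the desired path is higher order in M, keeping C_M high (PFR or concentrated feed) favours N.

4.52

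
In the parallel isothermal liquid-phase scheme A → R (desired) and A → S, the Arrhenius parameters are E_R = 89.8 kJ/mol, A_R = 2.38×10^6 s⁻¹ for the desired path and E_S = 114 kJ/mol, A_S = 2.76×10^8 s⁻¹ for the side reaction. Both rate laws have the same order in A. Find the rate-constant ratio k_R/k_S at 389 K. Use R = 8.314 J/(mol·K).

15.3

k_R/k_S = (A_R/A_S)·exp[−(E_R−E_S)/(RT)] = (A_R/A_S)·exp[(E_S−E_R)/(RT)].
(E_S−E_R)/(RT) = (114−89.8)×10³/(8.314×389) = 24200/3234 = 7.483.
k_R/k_S = (2.38×10^6/2.76×10^8)·exp(7.483) = 0.008623 × 1777 = 15.3.
Since E_R < E_S, lowering the temperature improves selectivity toward R.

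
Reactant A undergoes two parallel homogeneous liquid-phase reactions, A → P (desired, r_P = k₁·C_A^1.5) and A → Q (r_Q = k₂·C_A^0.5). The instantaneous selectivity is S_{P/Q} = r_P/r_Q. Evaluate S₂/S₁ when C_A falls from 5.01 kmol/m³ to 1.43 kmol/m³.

S_{P/Q} = (k₁/k₂)·C_A, so S₂/S₁ = (C_{A,2}/C_{A,1}).
= 1.43/5.01 = 0.285.

0.285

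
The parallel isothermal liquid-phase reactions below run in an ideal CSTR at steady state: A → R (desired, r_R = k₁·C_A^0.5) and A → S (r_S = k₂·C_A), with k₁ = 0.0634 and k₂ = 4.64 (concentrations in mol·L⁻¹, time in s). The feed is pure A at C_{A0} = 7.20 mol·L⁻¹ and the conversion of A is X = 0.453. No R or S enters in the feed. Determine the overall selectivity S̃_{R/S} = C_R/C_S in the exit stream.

Exit C_A = C_{A0}(1−X) = 7.20×0.547 = 3.938 mol·L⁻¹.
A CSTR operates uniformly at the exit composition, giving r_R = 0.1258 and r_S = 18.27 (each k·C_A^n at C_A = 3.938).
Overall selectivity = C_R/C_S = r_Rτ/(r_Sτ) = r_R/r_S = 0.00689.

0.00689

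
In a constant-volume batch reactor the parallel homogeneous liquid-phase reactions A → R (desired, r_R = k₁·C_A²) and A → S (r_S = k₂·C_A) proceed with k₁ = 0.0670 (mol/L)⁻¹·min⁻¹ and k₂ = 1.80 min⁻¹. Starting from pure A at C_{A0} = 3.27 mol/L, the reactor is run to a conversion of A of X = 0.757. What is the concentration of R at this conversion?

0.173 mol/L

C_A = C_{A0}(1−X) = 0.7946 mol/L.
Along a PFR/batch, dC_S/dC_A = −r_S/(r_R+r_S) = −k₂/(k₂+k₁·C_A).
Integrating from C_{A0} to C_A: C_S = (1.80/0.0670)·ln[(1.80+0.0670·3.27)/(1.80+0.0670·0.795)] = 26.87·ln(2.019/1.853) = 2.303 mol/L.
Then C_R = (C_{A0}−C_A) − C_S = 2.475 − 2.303 = 0.1727 mol/L.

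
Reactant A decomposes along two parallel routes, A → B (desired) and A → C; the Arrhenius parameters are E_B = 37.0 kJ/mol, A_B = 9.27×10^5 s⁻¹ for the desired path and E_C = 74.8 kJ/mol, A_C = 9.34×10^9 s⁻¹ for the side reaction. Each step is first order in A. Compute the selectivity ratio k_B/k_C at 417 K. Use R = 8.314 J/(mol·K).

With equal orders, S_{B/C} = k_B/k_C = (A_B/A_C)·exp[(E_C−E_B)/(RT)].
(E_C−E_B)/(RT) = (74.8−37.0)×10³/(8.314×417) = 37800/3467 = 10.90.
k_B/k_C = (9.27×10^5/9.34×10^9)·exp(10.90) = 9.925×10^-5 × 54339 = 5.39.
Since E_B < E_C, lowering the temperature improves selectivity toward B.

5.39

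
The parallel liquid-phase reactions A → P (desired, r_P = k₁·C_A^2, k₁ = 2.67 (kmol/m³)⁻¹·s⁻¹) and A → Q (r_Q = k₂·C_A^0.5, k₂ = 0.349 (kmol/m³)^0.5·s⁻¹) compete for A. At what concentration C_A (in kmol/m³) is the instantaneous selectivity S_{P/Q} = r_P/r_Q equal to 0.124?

0.0640 kmol/m³

S_{P/Q} = (k₁/k₂)·C_A^1.5 ⇒ C_A = (S·k₂/k₁)^(1/1.5).
= (0.124×0.349/2.67)^(0.6667) = (0.01621)^(0.6667) = 0.0640 kmol/m³.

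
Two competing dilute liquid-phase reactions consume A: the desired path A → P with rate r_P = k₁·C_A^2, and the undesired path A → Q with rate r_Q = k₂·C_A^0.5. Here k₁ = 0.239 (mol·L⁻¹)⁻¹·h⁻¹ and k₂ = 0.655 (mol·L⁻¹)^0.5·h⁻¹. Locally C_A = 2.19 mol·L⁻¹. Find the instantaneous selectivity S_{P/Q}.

1.18

S_{P/Q} = r_P/r_Q = (k₁·C_A^2)/(k₂·C_A^0.5) = (k₁/k₂)·C_A^1.5.
= (0.239×2.190^2) / (0.655×2.190^0.5) = 1.146/0.9693 = 1.18.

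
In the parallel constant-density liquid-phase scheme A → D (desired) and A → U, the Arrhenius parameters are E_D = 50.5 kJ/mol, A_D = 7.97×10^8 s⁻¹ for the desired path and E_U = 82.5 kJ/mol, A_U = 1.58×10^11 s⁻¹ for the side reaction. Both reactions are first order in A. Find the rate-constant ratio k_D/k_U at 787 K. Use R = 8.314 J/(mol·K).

0.671

Since both paths have the same order in A, the concentration cancels and S_{D/U} = k_D/k_U = (A_D/A_U)·exp[(E_U−E_D)/(RT)].
(E_U−E_D)/(RT) = (82.5−50.5)×10³/(8.314×787) = 32000/6543 = 4.891.
k_D/k_U = (7.97×10^8/1.58×10^11)·exp(4.891) = 0.005044 × 133.0 = 0.671.
Since E_D < E_U, lowering the temperature improves selectivity toward D.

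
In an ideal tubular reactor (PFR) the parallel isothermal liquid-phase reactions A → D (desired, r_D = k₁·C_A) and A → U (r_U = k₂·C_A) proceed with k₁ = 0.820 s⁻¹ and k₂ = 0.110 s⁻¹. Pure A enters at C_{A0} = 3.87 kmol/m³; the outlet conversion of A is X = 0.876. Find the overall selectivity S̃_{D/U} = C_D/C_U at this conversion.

7.45

C_A = C_{A0}(1−X) = 0.4799 kmol/m³.
Both paths are first order in A, so the instantaneous fraction to D is constant: dC_D/d(−C_A) = k₁/(k₁+k₂) = 0.8817.
C_D = 0.8817·(C_{A0}−C_A) = 0.8817×3.390 = 2.99 kmol/m³.
C_U = (C_{A0}−C_A)−C_D = 0.4010 kmol/m³; S̃_{D/U} = 2.989/0.4010 = 7.45.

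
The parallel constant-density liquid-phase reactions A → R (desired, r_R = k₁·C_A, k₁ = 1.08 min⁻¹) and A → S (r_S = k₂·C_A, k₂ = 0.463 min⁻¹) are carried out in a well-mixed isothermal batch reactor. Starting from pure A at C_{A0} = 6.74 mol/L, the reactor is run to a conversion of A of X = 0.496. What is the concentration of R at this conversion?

C_A = C_{A0}(1−X) = 3.397 mol/L.
Both paths are first order in A, so the instantaneous fraction to R is constant: dC_R/d(−C_A) = k₁/(k₁+k₂) = 0.6999.
C_R = 0.6999·(C_{A0}−C_A) = 0.6999×3.343 = 2.34 mol/L.

2.34 mol/L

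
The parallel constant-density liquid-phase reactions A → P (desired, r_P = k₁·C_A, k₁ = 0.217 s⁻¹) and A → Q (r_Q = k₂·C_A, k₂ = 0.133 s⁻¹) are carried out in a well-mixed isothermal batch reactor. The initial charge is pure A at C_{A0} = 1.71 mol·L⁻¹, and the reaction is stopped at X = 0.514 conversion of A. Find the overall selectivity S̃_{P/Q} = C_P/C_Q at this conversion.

C_A = C_{A0}(1−X) = 0.8311 mol·L⁻¹.
Both paths are first order in A, so the instantaneous fraction to P is constant: dC_P/d(−C_A) = k₁/(k₁+k₂) = 0.6200.
C_P = 0.6200·(C_{A0}−C_A) = 0.6200×0.8789 = 0.545 mol·L⁻¹.
C_Q = (C_{A0}−C_A)−C_P = 0.3340 mol·L⁻¹; S̃_{P/Q} = 0.5449/0.3340 = 1.63.

1.63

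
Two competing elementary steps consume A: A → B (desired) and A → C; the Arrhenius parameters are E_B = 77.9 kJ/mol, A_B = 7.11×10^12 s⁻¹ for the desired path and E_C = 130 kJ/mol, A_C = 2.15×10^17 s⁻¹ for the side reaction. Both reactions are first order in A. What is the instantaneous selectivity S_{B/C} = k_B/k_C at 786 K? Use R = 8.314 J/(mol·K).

k_B/k_C = (A_B/A_C)·exp[−(E_B−E_C)/(RT)] = (A_B/A_C)·exp[(E_C−E_B)/(RT)].
(E_C−E_B)/(RT) = (130−77.9)×10³/(8.314×786) = 52100/6535 = 7.973.
k_B/k_C = (7.11×10^12/2.15×10^17)·exp(7.973) = 3.307×10^-5 × 2901 = 0.0959.

0.0959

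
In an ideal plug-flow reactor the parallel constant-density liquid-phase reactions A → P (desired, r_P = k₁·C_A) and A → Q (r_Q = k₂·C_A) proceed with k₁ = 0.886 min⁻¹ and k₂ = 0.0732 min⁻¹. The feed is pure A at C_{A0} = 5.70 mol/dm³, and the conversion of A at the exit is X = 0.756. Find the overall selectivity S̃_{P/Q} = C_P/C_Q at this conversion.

C_A = C_{A0}(1−X) = 1.391 mol/dm³.
Both paths are first order in A, so the instantaneous fraction to P is constant: dC_P/d(−C_A) = k₁/(k₁+k₂) = 0.9237.
C_P = 0.9237·(C_{A0}−C_A) = 0.9237×4.309 = 3.98 mol/dm³.
C_Q = (C_{A0}−C_A)−C_P = 0.3289 mol/dm³; S̃_{P/Q} = 3.980/0.3289 = 12.1.

12.1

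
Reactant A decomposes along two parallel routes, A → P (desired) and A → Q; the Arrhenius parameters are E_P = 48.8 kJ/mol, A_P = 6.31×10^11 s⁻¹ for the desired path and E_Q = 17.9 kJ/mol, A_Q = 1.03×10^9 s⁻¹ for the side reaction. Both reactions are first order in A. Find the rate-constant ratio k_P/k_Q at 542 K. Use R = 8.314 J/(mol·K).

0.644

Since both paths have the same order in A, the concentration cancels and S_{P/Q} = k_P/k_Q = (A_P/A_Q)·exp[(E_Q−E_P)/(RT)].
(E_Q−E_P)/(RT) = (17.9−48.8)×10³/(8.314×542) = -30900/4506 = -6.857.
k_P/k_Q = (6.31×10^11/1.03×10^9)·exp(-6.857) = 612.6 × 0.001052 = 0.644.
Since E_P > E_Q, raising the temperature improves selectivity toward P.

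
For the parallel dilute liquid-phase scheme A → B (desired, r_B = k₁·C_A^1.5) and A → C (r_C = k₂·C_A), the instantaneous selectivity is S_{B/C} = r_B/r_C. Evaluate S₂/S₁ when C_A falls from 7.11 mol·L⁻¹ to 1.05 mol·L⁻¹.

S_{B/C} = (k₁/k₂)·C_A^0.5, so S₂/S₁ = (C_{A,2}/C_{A,1})^0.5.
= (1.05/7.11)^0.5 = (0.1477)^0.5 = 0.384.
Selectivity toward B falls as C_A falls — high-concentration operation is favoured.

0.384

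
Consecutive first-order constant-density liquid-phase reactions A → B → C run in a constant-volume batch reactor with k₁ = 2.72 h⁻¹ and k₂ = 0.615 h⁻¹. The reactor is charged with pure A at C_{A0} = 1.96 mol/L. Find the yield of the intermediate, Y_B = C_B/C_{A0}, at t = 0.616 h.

0.643

The intermediate concentration in a first-order A→B→C sequence is C_B = k₁C_{A0}(e^(−k₁t) − e^(−k₂t))/(k₂−k₁).
e^(−k₁t) = e^(−2.72×0.616) = e^(−1.676) = 0.1872; e^(−k₂t) = e^(−0.3788) = 0.6847.
C_B = 2.72×1.96/(0.615−2.72) × (0.1872−0.6847) = (-2.533)×(-0.4974) = 1.260 mol/L.
Y_B = C_B/C_{A0} = 1.260/1.96 = 0.643.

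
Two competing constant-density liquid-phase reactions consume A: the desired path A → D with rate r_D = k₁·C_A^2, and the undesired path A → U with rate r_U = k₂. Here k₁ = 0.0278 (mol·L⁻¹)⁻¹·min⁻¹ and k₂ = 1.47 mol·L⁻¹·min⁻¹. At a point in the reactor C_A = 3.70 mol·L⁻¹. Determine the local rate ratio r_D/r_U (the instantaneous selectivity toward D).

S_{D/U} = r_D/r_U = (k₁·C_A^2)/(k₂) = (k₁/k₂)·C_A^2.
= (0.0278×3.700^2) / (1.47) = 0.3806/1.470 = 0.259.

0.259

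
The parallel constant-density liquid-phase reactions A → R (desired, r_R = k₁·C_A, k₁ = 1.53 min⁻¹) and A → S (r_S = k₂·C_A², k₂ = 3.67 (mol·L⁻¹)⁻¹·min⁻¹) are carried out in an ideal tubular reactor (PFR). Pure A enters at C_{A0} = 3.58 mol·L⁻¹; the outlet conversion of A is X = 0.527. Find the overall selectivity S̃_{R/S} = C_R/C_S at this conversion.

C_A = C_{A0}(1−X) = 1.693 mol·L⁻¹.
Along a PFR/batch, dC_R/dC_A = −r_R/(r_R+r_S) = −k₁/(k₁+k₂·C_A).
Integrating from C_{A0} to C_A: C_R = (1.53/3.67)·ln[(1.53+3.67·3.58)/(1.53+3.67·1.69)] = 0.4169·ln(14.67/7.745) = 0.2663 mol·L⁻¹.
C_S = (C_{A0}−C_A)−C_R = 1.620 mol·L⁻¹; S̃_{R/S} = 0.2663/1.620 = 0.164.

0.164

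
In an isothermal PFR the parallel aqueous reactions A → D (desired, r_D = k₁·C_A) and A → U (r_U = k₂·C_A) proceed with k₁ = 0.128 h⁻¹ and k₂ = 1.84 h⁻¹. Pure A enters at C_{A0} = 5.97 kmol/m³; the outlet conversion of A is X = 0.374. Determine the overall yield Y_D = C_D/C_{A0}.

C_A = C_{A0}(1−X) = 3.737 kmol/m³.
Both paths are first order in A, so the instantaneous fraction to D is constant: dC_D/d(−C_A) = k₁/(k₁+k₂) = 0.06504.
C_D = 0.06504·(C_{A0}−C_A) = 0.06504×2.233 = 0.145 kmol/m³.
Y_D = C_D/C_{A0} = 0.1452/5.97 = 0.0243.

0.0243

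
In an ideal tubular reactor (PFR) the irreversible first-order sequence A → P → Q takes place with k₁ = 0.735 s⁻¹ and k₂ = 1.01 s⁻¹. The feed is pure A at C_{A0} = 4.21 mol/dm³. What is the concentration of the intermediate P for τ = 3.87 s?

0.429 mol/dm³

Solving the coupled first-order balances gives C_P(τ) = [k₁/(k₂−k₁)]·C_{A0}·(e^(−k₁τ) − e^(−k₂τ)).
e^(−k₁τ) = e^(−0.735×3.87) = e^(−2.844) = 0.05817; e^(−k₂τ) = e^(−3.909) = 0.02007.
C_P = 0.735×4.21/(1.01−0.735) × (0.05817−0.02007) = 11.25×0.03810 = 0.4287 mol/dm³.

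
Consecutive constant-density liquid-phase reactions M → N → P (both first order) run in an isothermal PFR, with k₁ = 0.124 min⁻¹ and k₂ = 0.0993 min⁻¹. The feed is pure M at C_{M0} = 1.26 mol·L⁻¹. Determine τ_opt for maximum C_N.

Setting dC_N/dτ = 0 gives τ_opt = ln(k₂/k₁)/(k₂−k₁).
= ln(0.0993/0.124)/(0.0993−0.124) = ln(0.8008)/-0.02470 = -0.2221/-0.02470 = 8.99 min.

8.99 min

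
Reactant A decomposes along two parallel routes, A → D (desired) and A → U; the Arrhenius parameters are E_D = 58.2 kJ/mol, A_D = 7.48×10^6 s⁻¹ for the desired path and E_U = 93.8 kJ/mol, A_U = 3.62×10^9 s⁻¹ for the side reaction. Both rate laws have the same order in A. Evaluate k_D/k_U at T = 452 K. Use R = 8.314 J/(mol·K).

26.9

With equal orders, S_{D/U} = k_D/k_U = (A_D/A_U)·exp[(E_U−E_D)/(RT)].
(E_U−E_D)/(RT) = (93.8−58.2)×10³/(8.314×452) = 35600/3758 = 9.473.
k_D/k_U = (7.48×10^6/3.62×10^9)·exp(9.473) = 0.002066 × 13008 = 26.9.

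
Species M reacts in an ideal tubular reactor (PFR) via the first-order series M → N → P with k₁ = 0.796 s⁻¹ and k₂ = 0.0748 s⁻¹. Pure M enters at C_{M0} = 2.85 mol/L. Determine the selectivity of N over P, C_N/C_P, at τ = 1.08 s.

21.3

The intermediate concentration in a first-order A→B→C sequence is C_N = k₁C_{M0}(e^(−k₁τ) − e^(−k₂τ))/(k₂−k₁).
e^(−k₁τ) = e^(−0.796×1.08) = e^(−0.8597) = 0.4233; e^(−k₂τ) = e^(−0.08078) = 0.9224.
C_N = 0.796×2.85/(0.0748−0.796) × (0.4233−0.9224) = (-3.146)×(-0.4991) = 1.570 mol/L.
C_M = C_{M0}e^(−k₁τ) = 1.206 mol/L, so C_P = C_{M0}−C_M−C_N = 0.07365 mol/L; C_N/C_P = 21.3.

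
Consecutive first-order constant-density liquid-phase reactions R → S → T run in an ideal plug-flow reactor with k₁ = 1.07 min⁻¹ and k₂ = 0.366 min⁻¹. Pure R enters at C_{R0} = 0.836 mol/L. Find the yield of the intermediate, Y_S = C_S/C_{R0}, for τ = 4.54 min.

The intermediate concentration in a first-order A→B→C sequence is C_S = k₁C_{R0}(e^(−k₁τ) − e^(−k₂τ))/(k₂−k₁).
e^(−k₁τ) = e^(−1.07×4.54) = e^(−4.858) = 0.007768; e^(−k₂τ) = e^(−1.662) = 0.1898.
C_S = 1.07×0.836/(0.366−1.07) × (0.007768−0.1898) = (-1.271)×(-0.1821) = 0.2313 mol/L.
Y_S = C_S/C_{R0} = 0.2313/0.836 = 0.277.

0.277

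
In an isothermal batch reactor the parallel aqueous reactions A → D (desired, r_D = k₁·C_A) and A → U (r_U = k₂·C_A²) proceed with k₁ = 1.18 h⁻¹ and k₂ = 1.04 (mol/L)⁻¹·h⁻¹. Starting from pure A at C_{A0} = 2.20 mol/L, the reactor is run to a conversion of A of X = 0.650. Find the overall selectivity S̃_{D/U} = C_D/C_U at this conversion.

C_A = C_{A0}(1−X) = 0.7700 mol/L.
Along a PFR/batch, dC_D/dC_A = −r_D/(r_D+r_U) = −k₁/(k₁+k₂·C_A).
Integrating from C_{A0} to C_A: C_D = (1.18/1.04)·ln[(1.18+1.04·2.20)/(1.18+1.04·0.770)] = 1.135·ln(3.468/1.981) = 0.6355 mol/L.
C_U = (C_{A0}−C_A)−C_D = 0.7945 mol/L; S̃_{D/U} = 0.6355/0.7945 = 0.800.

0.800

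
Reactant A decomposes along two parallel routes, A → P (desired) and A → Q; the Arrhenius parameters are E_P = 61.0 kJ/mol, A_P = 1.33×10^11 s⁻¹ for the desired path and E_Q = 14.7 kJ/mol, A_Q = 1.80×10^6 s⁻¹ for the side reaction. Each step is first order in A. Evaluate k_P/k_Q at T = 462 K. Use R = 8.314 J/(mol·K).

0.430

Since both paths have the same order in A, the concentration cancels and S_{P/Q} = k_P/k_Q = (A_P/A_Q)·exp[(E_Q−E_P)/(RT)].
(E_Q−E_P)/(RT) = (14.7−61.0)×10³/(8.314×462) = -46300/3841 = -12.05.
k_P/k_Q = (1.33×10^11/1.80×10^6)·exp(-12.05) = 73889 × 5.822×10^-6 = 0.430.
Since E_P > E_Q, raising the temperature improves selectivity toward P.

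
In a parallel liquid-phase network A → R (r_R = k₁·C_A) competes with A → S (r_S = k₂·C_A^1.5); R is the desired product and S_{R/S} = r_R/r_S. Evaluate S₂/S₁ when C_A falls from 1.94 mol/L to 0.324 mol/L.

S_{R/S} = (k₁/k₂)·C_A^-0.5, so S₂/S₁ = (C_{A,2}/C_{A,1})^-0.5.
= (0.324/1.94)^(-0.5) = (0.1670)^(-0.5) = 2.45.
Selectivity toward R rises as C_A falls — low-concentration operation is favoured.

2.45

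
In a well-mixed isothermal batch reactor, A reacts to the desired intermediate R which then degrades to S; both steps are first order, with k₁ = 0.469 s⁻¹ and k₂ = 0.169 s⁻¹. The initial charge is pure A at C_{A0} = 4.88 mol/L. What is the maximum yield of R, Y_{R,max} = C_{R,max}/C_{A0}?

At the optimum, C_{R,max}/C_{A0} = (k₁/k₂)^[k₂/(k₂−k₁)].
= (0.469/0.169)^(0.169/(0.169−0.469)) = (2.775)^(-0.5633) = 0.5627.

0.563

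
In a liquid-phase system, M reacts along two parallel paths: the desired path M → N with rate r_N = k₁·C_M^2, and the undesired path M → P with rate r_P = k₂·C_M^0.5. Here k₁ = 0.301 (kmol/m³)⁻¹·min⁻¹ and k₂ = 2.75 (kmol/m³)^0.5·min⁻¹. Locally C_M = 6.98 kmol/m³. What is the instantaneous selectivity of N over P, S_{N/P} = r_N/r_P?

S_{N/P} = r_N/r_P = (k₁·C_M^2)/(k₂·C_M^0.5) = (k₁/k₂)·C_M^1.5.
= (0.301×6.980^2) / (2.75×6.980^0.5) = 14.66/7.265 = 2.02.

2.02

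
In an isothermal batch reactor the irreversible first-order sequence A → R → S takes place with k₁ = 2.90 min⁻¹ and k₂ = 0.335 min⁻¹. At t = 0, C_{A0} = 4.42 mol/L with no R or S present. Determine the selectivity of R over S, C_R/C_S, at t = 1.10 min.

3.29

The intermediate concentration in a first-order A→B→C sequence is C_R = k₁C_{A0}(e^(−k₁t) − e^(−k₂t))/(k₂−k₁).
e^(−k₁t) = e^(−2.90×1.10) = e^(−3.190) = 0.04117; e^(−k₂t) = e^(−0.3685) = 0.6918.
C_R = 2.90×4.42/(0.335−2.90) × (0.04117−0.6918) = (-4.997)×(-0.6506) = 3.251 mol/L.
C_A = C_{A0}e^(−k₁t) = 0.1820 mol/L, so C_S = C_{A0}−C_A−C_R = 0.9868 mol/L; C_R/C_S = 3.29.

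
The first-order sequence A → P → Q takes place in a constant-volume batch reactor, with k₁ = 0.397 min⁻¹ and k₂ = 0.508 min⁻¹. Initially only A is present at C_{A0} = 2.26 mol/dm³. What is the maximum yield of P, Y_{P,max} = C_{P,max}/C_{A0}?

At the optimum, C_{P,max}/C_{A0} = (k₁/k₂)^[k₂/(k₂−k₁)].
= (0.397/0.508)^(0.508/(0.508−0.397)) = (0.7815)^(4.577) = 0.3236.

0.324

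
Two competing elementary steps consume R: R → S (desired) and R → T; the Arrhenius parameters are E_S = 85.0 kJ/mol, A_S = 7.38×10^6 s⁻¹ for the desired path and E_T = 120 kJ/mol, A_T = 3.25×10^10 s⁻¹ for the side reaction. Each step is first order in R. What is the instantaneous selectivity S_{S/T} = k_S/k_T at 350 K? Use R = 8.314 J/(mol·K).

38.0

With equal orders, S_{S/T} = k_S/k_T = (A_S/A_T)·exp[(E_T−E_S)/(RT)].
(E_T−E_S)/(RT) = (120−85.0)×10³/(8.314×350) = 35000/2910 = 12.03.
k_S/k_T = (7.38×10^6/3.25×10^10)·exp(12.03) = 2.271×10^-4 × 1.674×10^5 = 38.0.
Since E_S < E_T, lowering the temperature improves selectivity toward S.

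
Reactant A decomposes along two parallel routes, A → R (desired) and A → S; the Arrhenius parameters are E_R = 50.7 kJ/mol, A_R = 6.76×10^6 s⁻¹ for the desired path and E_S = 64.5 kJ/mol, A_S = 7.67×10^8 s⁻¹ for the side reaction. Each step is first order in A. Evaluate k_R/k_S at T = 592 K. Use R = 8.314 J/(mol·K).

0.145

With equal orders, S_{R/S} = k_R/k_S = (A_R/A_S)·exp[(E_S−E_R)/(RT)].
(E_S−E_R)/(RT) = (64.5−50.7)×10³/(8.314×592) = 13800/4922 = 2.804.
k_R/k_S = (6.76×10^6/7.67×10^8)·exp(2.804) = 0.008814 × 16.51 = 0.145.
Since E_R < E_S, lowering the temperature improves selectivity toward R.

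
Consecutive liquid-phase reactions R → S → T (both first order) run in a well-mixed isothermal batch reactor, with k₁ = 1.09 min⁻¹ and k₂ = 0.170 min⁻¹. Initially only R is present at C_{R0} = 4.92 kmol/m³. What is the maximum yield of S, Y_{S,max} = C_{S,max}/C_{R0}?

At the optimum, C_{S,max}/C_{R0} = (k₁/k₂)^[k₂/(k₂−k₁)].
= (1.09/0.170)^(0.170/(0.170−1.09)) = (6.412)^(-0.1848) = 0.7094.

0.709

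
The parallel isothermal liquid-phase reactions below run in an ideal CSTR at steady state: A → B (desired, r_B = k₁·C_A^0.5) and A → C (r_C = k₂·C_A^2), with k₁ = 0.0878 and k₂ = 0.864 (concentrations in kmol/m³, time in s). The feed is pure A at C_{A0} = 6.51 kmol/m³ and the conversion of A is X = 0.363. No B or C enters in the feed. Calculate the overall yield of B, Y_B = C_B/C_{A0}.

0.00432

Exit C_A = C_{A0}(1−X) = 6.51×0.637 = 4.147 kmol/m³.
Rates in a CSTR are evaluated at the outlet concentration: r_B = 0.0878×4.147^0.5 = 0.1788, r_C = 0.864×4.147^2 = 14.86.
Fraction of consumed A going to B: r_B/(r_B+r_C) = 0.01189.
C_B = 0.01189·C_{A0}·X = 0.01189×6.51×0.363 = 0.0281 kmol/m³; Y_B = C_B/C_{A0} = 0.00432.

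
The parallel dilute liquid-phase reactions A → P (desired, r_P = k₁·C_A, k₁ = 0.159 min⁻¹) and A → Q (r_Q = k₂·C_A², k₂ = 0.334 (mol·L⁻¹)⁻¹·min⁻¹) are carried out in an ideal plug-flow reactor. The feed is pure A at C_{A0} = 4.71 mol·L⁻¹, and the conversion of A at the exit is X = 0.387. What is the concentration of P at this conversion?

C_A = C_{A0}(1−X) = 2.887 mol·L⁻¹.
Along a PFR/batch, dC_P/dC_A = −r_P/(r_P+r_Q) = −k₁/(k₁+k₂·C_A).
Integrating from C_{A0} to C_A: C_P = (0.159/0.334)·ln[(0.159+0.334·4.71)/(0.159+0.334·2.89)] = 0.4760·ln(1.732/1.123) = 0.2062 mol·L⁻¹.

0.206 mol·L⁻¹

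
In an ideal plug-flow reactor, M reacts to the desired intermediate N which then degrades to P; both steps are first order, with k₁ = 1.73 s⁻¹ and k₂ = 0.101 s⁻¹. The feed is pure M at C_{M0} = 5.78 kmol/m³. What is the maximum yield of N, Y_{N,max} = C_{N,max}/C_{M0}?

0.839

At the optimum, C_{N,max}/C_{M0} = (k₁/k₂)^[k₂/(k₂−k₁)].
= (1.73/0.101)^(0.101/(0.101−1.73)) = (17.13)^(-0.06200) = 0.8385.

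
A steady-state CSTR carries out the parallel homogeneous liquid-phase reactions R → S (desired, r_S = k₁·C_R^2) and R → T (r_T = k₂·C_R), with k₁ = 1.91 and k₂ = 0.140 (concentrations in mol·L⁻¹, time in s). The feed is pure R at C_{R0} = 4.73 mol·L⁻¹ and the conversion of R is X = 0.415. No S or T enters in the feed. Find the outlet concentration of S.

Exit C_R = C_{R0}(1−X) = 4.73×0.585 = 2.767 mol·L⁻¹.
Rates in a CSTR are evaluated at the outlet concentration: r_S = 1.91×2.767^2 = 14.62, r_T = 0.140×2.767 = 0.3874.
Fraction of consumed R going to S: r_S/(r_S+r_T) = 0.9742.
C_S = 0.9742·C_{R0}·X = 0.9742×4.73×0.415 = 1.91 mol·L⁻¹.

1.91 mol·L⁻¹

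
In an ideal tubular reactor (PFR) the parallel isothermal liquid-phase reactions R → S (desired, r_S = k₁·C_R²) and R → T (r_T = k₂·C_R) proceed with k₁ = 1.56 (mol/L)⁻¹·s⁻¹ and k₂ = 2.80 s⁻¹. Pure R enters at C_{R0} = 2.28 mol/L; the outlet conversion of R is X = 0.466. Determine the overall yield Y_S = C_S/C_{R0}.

0.228

C_R = C_{R0}(1−X) = 1.218 mol/L.
Along a PFR/batch, dC_T/dC_R = −r_T/(r_S+r_T) = −k₂/(k₂+k₁·C_R).
Integrating from C_{R0} to C_R: C_T = (2.80/1.56)·ln[(2.80+1.56·2.28)/(2.80+1.56·1.22)] = 1.795·ln(6.357/4.699) = 0.5422 mol/L.
Then C_S = (C_{R0}−C_R) − C_T = 1.062 − 0.5422 = 0.5202 mol/L.
Y_S = C_S/C_{R0} = 0.5202/2.28 = 0.228.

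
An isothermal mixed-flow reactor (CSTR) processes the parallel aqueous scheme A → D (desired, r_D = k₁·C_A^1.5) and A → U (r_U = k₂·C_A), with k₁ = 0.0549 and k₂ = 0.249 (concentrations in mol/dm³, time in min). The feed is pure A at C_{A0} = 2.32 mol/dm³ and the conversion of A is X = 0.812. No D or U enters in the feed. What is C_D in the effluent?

Exit C_A = C_{A0}(1−X) = 2.32×0.188 = 0.4362 mol/dm³.
In a CSTR the entire volume is at exit conditions, so r_D = 0.0549×0.4362^1.5 = 0.01581 and r_U = 0.249×0.4362 = 0.1086.
Fraction of consumed A going to D: r_D/(r_D+r_U) = 0.1271.
C_D = 0.1271·C_{A0}·X = 0.1271×2.32×0.812 = 0.239 mol/dm³.

0.239 mol/dm³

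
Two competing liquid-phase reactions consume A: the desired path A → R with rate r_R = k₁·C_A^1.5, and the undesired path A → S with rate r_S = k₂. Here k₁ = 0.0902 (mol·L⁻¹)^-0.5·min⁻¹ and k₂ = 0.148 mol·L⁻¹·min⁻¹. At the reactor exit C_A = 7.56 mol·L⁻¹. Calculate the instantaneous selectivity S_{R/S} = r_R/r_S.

12.7

S_{R/S} = r_R/r_S = (k₁·C_A^1.5)/(k₂) = (k₁/k₂)·C_A^1.5.
= (0.0902×7.560^1.5) / (0.148) = 1.875/0.1480 = 12.7.
Since the desired path is higher order in A, keeping C_A high (PFR or concentrated feed) favours R.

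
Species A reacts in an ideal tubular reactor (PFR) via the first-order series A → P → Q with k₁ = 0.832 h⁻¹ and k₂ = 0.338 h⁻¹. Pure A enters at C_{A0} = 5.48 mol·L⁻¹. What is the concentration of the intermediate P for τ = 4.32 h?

1.89 mol·L⁻¹

The intermediate concentration in a first-order A→B→C sequence is C_P = k₁C_{A0}(e^(−k₁τ) − e^(−k₂τ))/(k₂−k₁).
e^(−k₁τ) = e^(−0.832×4.32) = e^(−3.594) = 0.02748; e^(−k₂τ) = e^(−1.460) = 0.2322.
C_P = 0.832×5.48/(0.338−0.832) × (0.02748−0.2322) = (-9.229)×(-0.2047) = 1.889 mol·L⁻¹.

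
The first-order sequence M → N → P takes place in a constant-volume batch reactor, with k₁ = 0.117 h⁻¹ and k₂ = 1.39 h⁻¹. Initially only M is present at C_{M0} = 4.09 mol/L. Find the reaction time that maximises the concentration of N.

For first-order series the maximum of C_N occurs at t_opt = ln(k₂/k₁)/(k₂−k₁).
= ln(1.39/0.117)/(1.39−0.117) = ln(11.88)/1.273 = 2.475/1.273 = 1.94 h.

1.94 h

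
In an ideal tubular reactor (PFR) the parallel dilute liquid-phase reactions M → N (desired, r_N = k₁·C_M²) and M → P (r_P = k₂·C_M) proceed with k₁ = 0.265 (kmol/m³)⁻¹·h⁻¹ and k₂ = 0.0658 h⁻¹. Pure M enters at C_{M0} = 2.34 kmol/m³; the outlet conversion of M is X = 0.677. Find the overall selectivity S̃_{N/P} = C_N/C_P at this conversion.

5.74

C_M = C_{M0}(1−X) = 0.7558 kmol/m³.
Along a PFR/batch, dC_P/dC_M = −r_P/(r_N+r_P) = −k₂/(k₂+k₁·C_M).
Integrating from C_{M0} to C_M: C_P = (0.0658/0.265)·ln[(0.0658+0.265·2.34)/(0.0658+0.265·0.756)] = 0.2483·ln(0.6859/0.2661) = 0.2351 kmol/m³.
Then C_N = (C_{M0}−C_M) − C_P = 1.584 − 0.2351 = 1.349 kmol/m³.
S̃_{N/P} = C_N/C_P = 1.349/0.2351 = 5.74.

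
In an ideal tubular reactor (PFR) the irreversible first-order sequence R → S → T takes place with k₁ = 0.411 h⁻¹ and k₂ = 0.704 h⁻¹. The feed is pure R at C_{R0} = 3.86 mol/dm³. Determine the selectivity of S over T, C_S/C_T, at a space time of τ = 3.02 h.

0.503

Solving the coupled first-order balances gives C_S(τ) = [k₁/(k₂−k₁)]·C_{R0}·(e^(−k₁τ) − e^(−k₂τ)).
e^(−k₁τ) = e^(−0.411×3.02) = e^(−1.241) = 0.2890; e^(−k₂τ) = e^(−2.126) = 0.1193.
C_S = 0.411×3.86/(0.704−0.411) × (0.2890−0.1193) = 5.415×0.1697 = 0.9190 mol/dm³.
C_R = C_{R0}e^(−k₁τ) = 1.116 mol/dm³, so C_T = C_{R0}−C_R−C_S = 1.825 mol/dm³; C_S/C_T = 0.503.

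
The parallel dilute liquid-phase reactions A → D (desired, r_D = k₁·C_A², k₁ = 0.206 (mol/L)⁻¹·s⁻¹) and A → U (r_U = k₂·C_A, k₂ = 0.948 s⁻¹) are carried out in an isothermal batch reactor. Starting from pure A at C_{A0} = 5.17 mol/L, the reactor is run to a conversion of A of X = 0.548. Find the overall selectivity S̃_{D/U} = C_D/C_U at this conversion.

C_A = C_{A0}(1−X) = 2.337 mol/L.
Along a PFR/batch, dC_U/dC_A = −r_U/(r_D+r_U) = −k₂/(k₂+k₁·C_A).
Integrating from C_{A0} to C_A: C_U = (0.948/0.206)·ln[(0.948+0.206·5.17)/(0.948+0.206·2.34)] = 4.602·ln(2.013/1.429) = 1.576 mol/L.
Then C_D = (C_{A0}−C_A) − C_U = 2.833 − 1.576 = 1.258 mol/L.
S̃_{D/U} = C_D/C_U = 1.258/1.576 = 0.798.

0.798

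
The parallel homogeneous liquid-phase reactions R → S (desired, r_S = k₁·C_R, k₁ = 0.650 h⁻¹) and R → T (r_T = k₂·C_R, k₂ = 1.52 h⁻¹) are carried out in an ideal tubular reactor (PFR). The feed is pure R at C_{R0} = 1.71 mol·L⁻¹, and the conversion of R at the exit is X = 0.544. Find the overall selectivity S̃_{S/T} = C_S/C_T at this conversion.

0.428

C_R = C_{R0}(1−X) = 0.7798 mol·L⁻¹.
Both paths are first order in R, so the instantaneous fraction to S is constant: dC_S/d(−C_R) = k₁/(k₁+k₂) = 0.2995.
C_S = 0.2995·(C_{R0}−C_R) = 0.2995×0.9302 = 0.279 mol·L⁻¹.
C_T = (C_{R0}−C_R)−C_S = 0.6516 mol·L⁻¹; S̃_{S/T} = 0.2786/0.6516 = 0.428.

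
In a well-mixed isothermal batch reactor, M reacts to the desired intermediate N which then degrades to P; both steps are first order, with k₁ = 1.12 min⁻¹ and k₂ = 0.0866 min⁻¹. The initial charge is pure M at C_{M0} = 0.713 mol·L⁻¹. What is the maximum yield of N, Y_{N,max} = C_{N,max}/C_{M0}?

0.807

For a first-order series the maximum intermediate yield is C_{N,max}/C_{M0} = (k₁/k₂)^[k₂/(k₂−k₁)].
= (1.12/0.0866)^(0.0866/(0.0866−1.12)) = (12.93)^(-0.08380) = 0.8069.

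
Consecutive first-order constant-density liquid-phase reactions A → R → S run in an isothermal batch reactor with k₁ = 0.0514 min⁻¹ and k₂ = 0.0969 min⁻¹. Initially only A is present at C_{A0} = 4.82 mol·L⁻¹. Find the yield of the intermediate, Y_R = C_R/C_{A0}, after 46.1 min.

0.0927

The intermediate concentration in a first-order A→B→C sequence is C_R = k₁C_{A0}(e^(−k₁t) − e^(−k₂t))/(k₂−k₁).
e^(−k₁t) = e^(−0.0514×46.1) = e^(−2.370) = 0.09352; e^(−k₂t) = e^(−4.467) = 0.01148.
C_R = 0.0514×4.82/(0.0969−0.0514) × (0.09352−0.01148) = 5.445×0.08204 = 0.4467 mol·L⁻¹.
Y_R = C_R/C_{A0} = 0.4467/4.82 = 0.0927.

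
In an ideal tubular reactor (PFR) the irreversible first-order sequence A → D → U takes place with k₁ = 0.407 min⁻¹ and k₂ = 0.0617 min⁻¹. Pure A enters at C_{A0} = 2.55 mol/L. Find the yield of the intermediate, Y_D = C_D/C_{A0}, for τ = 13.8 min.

0.499

The intermediate concentration in a first-order A→B→C sequence is C_D = k₁C_{A0}(e^(−k₁τ) − e^(−k₂τ))/(k₂−k₁).
e^(−k₁τ) = e^(−0.407×13.8) = e^(−5.617) = 0.003637; e^(−k₂τ) = e^(−0.8515) = 0.4268.
C_D = 0.407×2.55/(0.0617−0.407) × (0.003637−0.4268) = (-3.006)×(-0.4232) = 1.272 mol/L.
Y_D = C_D/C_{A0} = 1.272/2.55 = 0.499.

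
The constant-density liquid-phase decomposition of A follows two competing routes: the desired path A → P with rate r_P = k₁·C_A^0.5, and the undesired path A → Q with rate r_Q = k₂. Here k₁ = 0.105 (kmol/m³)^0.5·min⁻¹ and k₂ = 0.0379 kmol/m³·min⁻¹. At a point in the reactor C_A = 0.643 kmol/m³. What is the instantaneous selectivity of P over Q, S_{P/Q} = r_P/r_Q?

2.22

S_{P/Q} = r_P/r_Q = (k₁·C_A^0.5)/(k₂) = (k₁/k₂)·C_A^0.5.
= (0.105×0.6430^0.5) / (0.0379) = 0.08420/0.03790 = 2.22.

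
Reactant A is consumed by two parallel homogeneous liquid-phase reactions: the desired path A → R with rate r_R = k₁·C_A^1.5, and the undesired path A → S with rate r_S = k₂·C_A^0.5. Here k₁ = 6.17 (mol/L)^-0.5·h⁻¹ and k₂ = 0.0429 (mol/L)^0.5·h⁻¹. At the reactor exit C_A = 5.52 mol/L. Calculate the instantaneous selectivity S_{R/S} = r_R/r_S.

794

S_{R/S} = r_R/r_S = (k₁·C_A^1.5)/(k₂·C_A^0.5) = (k₁/k₂)·C_A.
= (6.17×5.520^1.5) / (0.0429×5.520^0.5) = 80.02/0.1008 = 794.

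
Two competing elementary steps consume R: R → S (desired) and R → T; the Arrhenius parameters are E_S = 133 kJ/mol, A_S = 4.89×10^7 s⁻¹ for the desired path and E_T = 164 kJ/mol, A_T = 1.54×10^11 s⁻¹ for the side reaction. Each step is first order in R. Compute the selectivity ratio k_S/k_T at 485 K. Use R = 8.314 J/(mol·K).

k_S/k_T = (A_S/A_T)·exp[−(E_S−E_T)/(RT)] = (A_S/A_T)·exp[(E_T−E_S)/(RT)].
(E_T−E_S)/(RT) = (164−133)×10³/(8.314×485) = 31000/4032 = 7.688.
k_S/k_T = (4.89×10^7/1.54×10^11)·exp(7.688) = 3.175×10^-4 × 2182 = 0.693.

0.693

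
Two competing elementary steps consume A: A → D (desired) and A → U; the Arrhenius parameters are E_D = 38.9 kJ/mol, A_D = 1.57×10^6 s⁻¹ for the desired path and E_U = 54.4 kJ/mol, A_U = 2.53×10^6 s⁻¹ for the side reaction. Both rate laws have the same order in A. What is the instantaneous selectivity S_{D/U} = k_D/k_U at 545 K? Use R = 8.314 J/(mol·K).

k_D/k_U = (A_D/A_U)·exp[−(E_D−E_U)/(RT)] = (A_D/A_U)·exp[(E_U−E_D)/(RT)].
(E_U−E_D)/(RT) = (54.4−38.9)×10³/(8.314×545) = 15500/4531 = 3.421.
k_D/k_U = (1.57×10^6/2.53×10^6)·exp(3.421) = 0.6206 × 30.59 = 19.0.
Since E_D < E_U, lowering the temperature improves selectivity toward D.

19.0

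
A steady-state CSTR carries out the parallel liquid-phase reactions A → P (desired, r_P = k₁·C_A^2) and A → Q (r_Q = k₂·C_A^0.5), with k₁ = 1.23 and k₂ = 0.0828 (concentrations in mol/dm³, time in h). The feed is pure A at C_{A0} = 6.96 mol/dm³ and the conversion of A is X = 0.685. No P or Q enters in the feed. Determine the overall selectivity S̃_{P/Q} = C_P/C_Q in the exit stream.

48.2

Exit C_A = C_{A0}(1−X) = 6.96×0.315 = 2.192 mol/dm³.
In a CSTR the entire volume is at exit conditions, so r_P = 1.23×2.192^2 = 5.912 and r_Q = 0.0828×2.192^0.5 = 0.1226.
Overall selectivity = C_P/C_Q = r_Pτ/(r_Qτ) = r_P/r_Q = 48.2.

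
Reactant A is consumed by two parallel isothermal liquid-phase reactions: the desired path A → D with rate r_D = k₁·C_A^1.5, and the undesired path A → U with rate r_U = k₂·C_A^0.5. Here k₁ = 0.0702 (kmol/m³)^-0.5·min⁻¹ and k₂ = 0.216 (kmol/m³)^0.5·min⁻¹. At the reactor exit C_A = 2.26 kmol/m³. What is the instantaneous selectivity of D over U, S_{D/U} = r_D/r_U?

0.734

S_{D/U} = r_D/r_U = (k₁·C_A^1.5)/(k₂·C_A^0.5) = (k₁/k₂)·C_A.
= (0.0702×2.260^1.5) / (0.216×2.260^0.5) = 0.2385/0.3247 = 0.734.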